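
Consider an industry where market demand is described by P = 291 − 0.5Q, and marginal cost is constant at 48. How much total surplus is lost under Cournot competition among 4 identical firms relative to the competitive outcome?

DWL = 2361.96

Perfect competition: P = MC = 48, so 291 − 0.5Q = 48 and Q = 486.
Cournot with 4 identical firms: the symmetric best-response condition is 291 − 2.5q = 48. Each firm produces q = 97.2, total output Q = 388.8, price P = 96.6.
DWL is the triangle between Q = 388.8 and Q = 486: ½·(486 − 388.8)·(96.6 − 48) = 2361.96.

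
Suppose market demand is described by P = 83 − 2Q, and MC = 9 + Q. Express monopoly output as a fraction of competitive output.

The monopolist equates marginal revenue to marginal cost: 83 − 4Q = 9 + Q, so Q = 14.8. From demand, P = 53.4.
Competitive equilibrium sets price equal to marginal cost: 83 − 2Q = 9 + Q, so Q = 74/3 and P = 101/3.
Ratio Q_m/Q_c = 14.8/(74/3) = 0.6.

Q_m/Q_c = 0.6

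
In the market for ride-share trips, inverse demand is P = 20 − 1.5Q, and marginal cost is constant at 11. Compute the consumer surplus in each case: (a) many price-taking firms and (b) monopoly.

Competition: CS = 27; Monopoly: CS = 6.75

Under competition P = MC = 11, so Q = (20 − 11)/1.5 = 6.
CS = ½·(20 − 11)·6 = 27.
Monopoly sets MR = MC: 20 − 3Q = 11 ⇒ Q = 3, P = 20 − 1.5·3 = 15.5.
CS = ½·(20 − 15.5)·3 = 6.75.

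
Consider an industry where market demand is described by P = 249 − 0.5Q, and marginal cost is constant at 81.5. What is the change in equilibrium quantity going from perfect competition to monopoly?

Q falls by 167.5

Perfect competition: P = MC = 81.5, so 249 − 0.5Q = 81.5 and Q = 335.
Monopoly sets MR = MC: 249 − Q = 81.5 ⇒ Q = 167.5, P = 249 − 0.5·167.5 = 165.25.
Change in equilibrium quantity: 167.5 − 335 = −167.5.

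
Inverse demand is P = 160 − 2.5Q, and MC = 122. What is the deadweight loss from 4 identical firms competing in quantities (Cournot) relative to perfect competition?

Perfect competition: P = MC = 122, so 160 − 2.5Q = 122 and Q = 15.2.
Cournot with 4 identical firms: the symmetric best-response condition is 160 − 12.5q = 122. Each firm produces q = 3.04, total output Q = 12.16, price P = 129.6.
DWL is the triangle between Q = 12.16 and Q = 15.2: ½·(15.2 − 12.16)·(129.6 − 122) = 11.552.

DWL = 11.552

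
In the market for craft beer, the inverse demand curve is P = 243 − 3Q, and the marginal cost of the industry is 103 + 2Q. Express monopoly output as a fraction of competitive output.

A monopolist chooses Q where MR = MC. MR = 243 − 6Q; setting this equal to 103 + 2Q gives Q = 17.5 and P = 190.5.
Under competition P = MC: 243 − 3Q = 103 + 2Q ⇒ Q = 28, P = 159.
Ratio Q_m/Q_c = 17.5/28 = 0.625.

Q_m/Q_c = 0.625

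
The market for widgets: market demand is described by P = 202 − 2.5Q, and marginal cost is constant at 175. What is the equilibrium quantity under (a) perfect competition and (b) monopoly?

Perfect competition: P = MC = 175, so 202 − 2.5Q = 175 and Q = 10.8.
Monopoly sets MR = MC: 202 − 5Q = 175 ⇒ Q = 5.4, P = 202 − 2.5·5.4 = 188.5.

Competition: Q = 10.8; Monopoly: Q = 5.4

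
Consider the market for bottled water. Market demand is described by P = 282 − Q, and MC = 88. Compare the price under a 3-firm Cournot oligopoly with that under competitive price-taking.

Cournot with 3 identical firms: the symmetric best-response condition is 282 − 4q = 88. Each firm produces q = 48.5, total output Q = 145.5, price P = 136.5.
Competitive firms price at marginal cost: P = 88, giving Q = 194.

Cournot: P = 136.5; Competition: P = 88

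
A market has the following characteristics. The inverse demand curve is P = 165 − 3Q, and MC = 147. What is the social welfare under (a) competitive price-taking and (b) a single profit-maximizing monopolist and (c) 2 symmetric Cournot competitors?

Under competition P = MC = 147, so Q = (165 − 147)/3 = 6.
CS = ½·(165 − 147)·6 = 54; PS = (147 − 147)·6 = 0; TS = 54.
A monopolist chooses Q where MR = MC. MR = 165 − 6Q; setting this equal to 147 gives Q = 3 and P = 156.
CS = ½·(165 − 156)·3 = 13.5; PS = (156 − 147)·3 = 27; TS = 40.5.
In a 2-firm Cournot equilibrium, symmetry and the first-order condition give q = (165 − 147)/(9) = 2. So Q = 4 and P = 153.
CS = ½·(165 − 153)·4 = 24; PS = (153 − 147)·4 = 24; TS = 48.

Competition: TS = 54; Monopoly: TS = 40.5; Cournot: TS = 48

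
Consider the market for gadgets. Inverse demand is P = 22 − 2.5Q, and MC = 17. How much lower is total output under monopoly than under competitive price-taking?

Competitive firms price at marginal cost: P = 17, giving Q = 2.
A monopolist chooses Q where MR = MC. MR = 22 − 5Q; setting this equal to 17 gives Q = 1 and P = 19.5.
Change in total output: 1 − 2 = −1.

Total output falls by 1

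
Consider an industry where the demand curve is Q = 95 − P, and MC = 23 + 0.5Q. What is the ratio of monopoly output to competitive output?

Q_m/Q_c = 0.6

Inverting demand: P = 95 − Q.
Monopoly sets MR = MC: 95 − 2Q = 23 + 0.5Q ⇒ Q = 28.8, P = 95 − 28.8 = 66.2.
Competitive equilibrium sets price equal to marginal cost: 95 − Q = 23 + 0.5Q, so Q = 48 and P = 47.
Ratio Q_m/Q_c = 28.8/48 = 0.6.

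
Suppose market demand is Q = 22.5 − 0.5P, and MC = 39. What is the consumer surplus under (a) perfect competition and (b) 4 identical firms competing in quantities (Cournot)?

Inverting demand: P = 45 − 2Q.
Competitive firms price at marginal cost: P = 39, giving Q = 3.
CS = ½·(45 − 39)·3 = 9.
Cournot with 4 identical firms: the symmetric best-response condition is 45 − 10q = 39. Each firm produces q = 0.6, total output Q = 2.4, price P = 40.2.
CS = ½·(45 − 40.2)·2.4 = 5.76.

Competition: CS = 9; Cournot: CS = 5.76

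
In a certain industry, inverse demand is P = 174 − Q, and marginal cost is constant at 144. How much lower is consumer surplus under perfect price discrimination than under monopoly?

Consumer surplus falls by 112.5

A monopolist chooses Q where MR = MC. MR = 174 − 2Q; setting this equal to 144 gives Q = 15 and P = 159.
CS = ½·(174 − 159)·15 = 112.5.
Under first-degree price discrimination the firm charges each unit its demand price and produces up to where P = MC, i.e. Q = 30. Consumer surplus is zero; producer surplus equals total surplus.
CS = 0.
Change in consumer surplus: 0 − 112.5 = −112.5.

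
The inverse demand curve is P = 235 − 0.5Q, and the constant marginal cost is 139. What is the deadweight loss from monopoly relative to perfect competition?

Perfect competition: P = MC = 139, so 235 − 0.5Q = 139 and Q = 192.
A monopolist chooses Q where MR = MC. MR = 235 − Q; setting this equal to 139 gives Q = 96 and P = 187.
DWL is the triangle between Q = 96 and Q = 192: ½·(192 − 96)·(187 − 139) = 2304.

DWL = 2304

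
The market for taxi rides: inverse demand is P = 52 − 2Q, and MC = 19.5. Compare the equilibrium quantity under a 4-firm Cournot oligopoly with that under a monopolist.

With 4 symmetric Cournot firms, each firm's FOC gives 52 − 10q = 19.5, so q = 3.25, Q = 4·3.25 = 13, and P = 26.
The monopolist equates marginal revenue to marginal cost: 52 − 4Q = 19.5, so Q = 8.125. From demand, P = 35.75.

Cournot: Q = 13; Monopoly: Q = 8.125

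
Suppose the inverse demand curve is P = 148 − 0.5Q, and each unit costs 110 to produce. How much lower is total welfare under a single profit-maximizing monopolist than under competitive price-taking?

TS falls by 361

Competitive firms price at marginal cost: P = 110, giving Q = 76.
CS = ½·(148 − 110)·76 = 1444; PS = (110 − 110)·76 = 0; TS = 1444.
A monopolist chooses Q where MR = MC. MR = 148 − Q; setting this equal to 110 gives Q = 38 and P = 129.
CS = ½·(148 − 129)·38 = 361; PS = (129 − 110)·38 = 722; TS = 1083.
Change in total welfare: 1083 − 1444 = −361.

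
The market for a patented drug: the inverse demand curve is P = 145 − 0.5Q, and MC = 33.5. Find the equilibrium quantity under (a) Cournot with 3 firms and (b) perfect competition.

Cournot: Q = 167.25; Competition: Q = 223

In a 3-firm Cournot equilibrium, symmetry and the first-order condition give q = (145 − 33.5)/(2) = 55.75. So Q = 167.25 and P = 61.375.
Competitive firms price at marginal cost: P = 33.5, giving Q = 223.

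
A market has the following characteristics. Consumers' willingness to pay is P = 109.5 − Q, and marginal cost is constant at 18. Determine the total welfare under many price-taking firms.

TS = 4186.125

Perfect competition: P = MC = 18, so 109.5 − Q = 18 and Q = 91.5.
CS = ½·(109.5 − 18)·91.5 = 4186.125; PS = (18 − 18)·91.5 = 0; TS = 4186.125.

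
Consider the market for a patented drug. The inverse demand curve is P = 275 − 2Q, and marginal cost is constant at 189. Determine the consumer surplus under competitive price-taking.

CS = 1849

Competitive firms price at marginal cost: P = 189, giving Q = 43.
CS = ½·(275 − 189)·43 = 1849.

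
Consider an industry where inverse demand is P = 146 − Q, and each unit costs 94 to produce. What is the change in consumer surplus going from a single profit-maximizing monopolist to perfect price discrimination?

CS falls by 338

The monopolist equates marginal revenue to marginal cost: 146 − 2Q = 94, so Q = 26. From demand, P = 120.
CS = ½·(146 − 120)·26 = 338.
A perfectly discriminating monopolist sells every unit with P(Q) ≥ MC(Q), so output equals the competitive quantity Q = 52. Each buyer pays their reservation price, so CS = 0 and the firm captures all surplus.
CS = 0.
Change in consumer surplus: 0 − 338 = −338.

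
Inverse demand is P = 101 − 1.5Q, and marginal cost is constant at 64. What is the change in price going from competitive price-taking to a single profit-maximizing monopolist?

Price rises by 18.5

Competitive firms price at marginal cost: P = 64, giving Q = 74/3.
A monopolist chooses Q where MR = MC. MR = 101 − 3Q; setting this equal to 64 gives Q = 37/3 and P = 82.5.
Change in price: 82.5 − 64 = 18.5.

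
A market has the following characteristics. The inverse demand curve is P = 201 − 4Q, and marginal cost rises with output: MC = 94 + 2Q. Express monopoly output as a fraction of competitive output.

Q_m/Q_c = 0.6

A monopolist chooses Q where MR = MC. MR = 201 − 8Q; setting this equal to 94 + 2Q gives Q = 10.7 and P = 158.2.
Competitive equilibrium sets price equal to marginal cost: 201 − 4Q = 94 + 2Q, so Q = 107/6 and P = 389/3.
Ratio Q_m/Q_c = 10.7/(107/6) = 0.6.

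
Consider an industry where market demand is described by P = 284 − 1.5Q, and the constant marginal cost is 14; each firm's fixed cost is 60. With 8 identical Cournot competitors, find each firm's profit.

π_i = 540

With 8 symmetric Cournot firms, each firm's FOC gives 284 − 13.5q = 14, so q = 20, Q = 8·20 = 160, and P = 44.
Each firm's profit = (44 − 14)·20 − 60 = 540.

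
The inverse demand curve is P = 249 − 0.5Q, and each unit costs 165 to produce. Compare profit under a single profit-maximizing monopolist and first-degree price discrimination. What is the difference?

The monopolist equates marginal revenue to marginal cost: 249 − Q = 165, so Q = 84. From demand, P = 207.
Profit = (207 − 165)·84 = 3528.
With perfect price discrimination, output is the efficient level Q = 168 (where demand meets MC), but every buyer pays their willingness to pay: CS = 0 and PS = total surplus.
PS equals the full surplus area, 7056. Profit = 7056 = 7056.
Change in profit: 7056 − 3528 = 3528.

π rises by 3528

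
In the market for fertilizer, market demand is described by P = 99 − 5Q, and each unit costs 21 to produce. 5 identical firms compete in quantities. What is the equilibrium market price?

P = 34

In a 5-firm Cournot equilibrium, symmetry and the first-order condition give q = (99 − 21)/(30) = 2.6. So Q = 13 and P = 34.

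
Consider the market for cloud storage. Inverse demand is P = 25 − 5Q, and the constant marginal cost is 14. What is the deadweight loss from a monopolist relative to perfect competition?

DWL = 3.025

Perfect competition: P = MC = 14, so 25 − 5Q = 14 and Q = 2.2.
A monopolist chooses Q where MR = MC. MR = 25 − 10Q; setting this equal to 14 gives Q = 1.1 and P = 19.5.
DWL is the triangle between Q = 1.1 and Q = 2.2: ½·(2.2 − 1.1)·(19.5 − 14) = 3.025.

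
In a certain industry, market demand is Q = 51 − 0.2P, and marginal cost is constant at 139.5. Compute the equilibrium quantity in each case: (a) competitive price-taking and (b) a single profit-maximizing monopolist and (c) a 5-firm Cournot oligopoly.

Competition: Q = 23.1; Monopoly: Q = 11.55; Cournot: Q = 19.25

Inverting demand: P = 255 − 5Q.
Under competition P = MC = 139.5, so Q = (255 − 139.5)/5 = 23.1.
Monopoly sets MR = MC: 255 − 10Q = 139.5 ⇒ Q = 11.55, P = 255 − 5·11.55 = 197.25.
Cournot with 5 identical firms: the symmetric best-response condition is 255 − 30q = 139.5. Each firm produces q = 3.85, total output Q = 19.25, price P = 158.75.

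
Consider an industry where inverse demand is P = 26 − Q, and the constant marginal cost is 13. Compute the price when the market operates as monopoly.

P = 19.5

The monopolist equates marginal revenue to marginal cost: 26 − 2Q = 13, so Q = 6.5. From demand, P = 19.5.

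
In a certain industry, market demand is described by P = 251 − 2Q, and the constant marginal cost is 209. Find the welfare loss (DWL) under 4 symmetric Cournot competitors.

DWL = 17.64

Perfect competition: P = MC = 209, so 251 − 2Q = 209 and Q = 21.
Cournot with 4 identical firms: the symmetric best-response condition is 251 − 10q = 209. Each firm produces q = 4.2, total output Q = 16.8, price P = 217.4.
DWL is the triangle between Q = 16.8 and Q = 21: ½·(21 − 16.8)·(217.4 − 209) = 17.64.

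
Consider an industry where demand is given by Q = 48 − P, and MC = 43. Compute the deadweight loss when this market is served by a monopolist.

Inverting demand: P = 48 − Q.
Under competition P = MC = 43, so Q = (48 − 43)/1 = 5.
A monopolist chooses Q where MR = MC. MR = 48 − 2Q; setting this equal to 43 gives Q = 2.5 and P = 45.5.
DWL is the triangle between Q = 2.5 and Q = 5: ½·(5 − 2.5)·(45.5 − 43) = 3.125.

DWL = 3.125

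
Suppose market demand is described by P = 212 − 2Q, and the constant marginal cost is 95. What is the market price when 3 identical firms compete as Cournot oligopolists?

P = 124.25

Cournot with 3 identical firms: the symmetric best-response condition is 212 − 8q = 95. Each firm produces q = 14.625, total output Q = 43.875, price P = 124.25.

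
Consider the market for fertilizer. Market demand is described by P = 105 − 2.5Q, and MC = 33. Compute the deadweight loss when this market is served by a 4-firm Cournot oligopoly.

Perfect competition: P = MC = 33, so 105 − 2.5Q = 33 and Q = 28.8.
Cournot with 4 identical firms: the symmetric best-response condition is 105 − 12.5q = 33. Each firm produces q = 5.76, total output Q = 23.04, price P = 47.4.
DWL is the triangle between Q = 23.04 and Q = 28.8: ½·(28.8 − 23.04)·(47.4 − 33) = 41.472.

DWL = 41.472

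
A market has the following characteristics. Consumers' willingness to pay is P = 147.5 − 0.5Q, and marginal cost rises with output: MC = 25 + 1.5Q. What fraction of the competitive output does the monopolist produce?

The monopolist equates marginal revenue to marginal cost: 147.5 − Q = 25 + 1.5Q, so Q = 49. From demand, P = 123.
Under competition P = MC: 147.5 − 0.5Q = 25 + 1.5Q ⇒ Q = 61.25, P = 116.875.
Ratio Q_m/Q_c = 49/61.25 = 0.8.

Q_m/Q_c = 0.8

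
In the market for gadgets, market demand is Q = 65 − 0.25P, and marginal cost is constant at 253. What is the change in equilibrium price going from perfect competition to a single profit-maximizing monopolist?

Inverting demand: P = 260 − 4Q.
Perfect competition: P = MC = 253, so 260 − 4Q = 253 and Q = 1.75.
A monopolist chooses Q where MR = MC. MR = 260 − 8Q; setting this equal to 253 gives Q = 0.875 and P = 256.5.
Change in equilibrium price: 256.5 − 253 = 3.5.

P rises by 3.5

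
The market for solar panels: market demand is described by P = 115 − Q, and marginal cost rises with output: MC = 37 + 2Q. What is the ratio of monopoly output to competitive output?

Monopoly sets MR = MC: 115 − 2Q = 37 + 2Q ⇒ Q = 19.5, P = 115 − 19.5 = 95.5.
Competitive equilibrium sets price equal to marginal cost: 115 − Q = 37 + 2Q, so Q = 26 and P = 89.
Ratio Q_m/Q_c = 19.5/26 = 0.75.

Q_m/Q_c = 0.75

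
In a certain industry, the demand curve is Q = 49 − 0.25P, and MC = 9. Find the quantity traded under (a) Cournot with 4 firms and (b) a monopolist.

Inverting demand: P = 196 − 4Q.
With 4 symmetric Cournot firms, each firm's FOC gives 196 − 20q = 9, so q = 9.35, Q = 4·9.35 = 37.4, and P = 46.4.
The monopolist equates marginal revenue to marginal cost: 196 − 8Q = 9, so Q = 23.375. From demand, P = 102.5.

Cournot: Q = 37.4; Monopoly: Q = 23.375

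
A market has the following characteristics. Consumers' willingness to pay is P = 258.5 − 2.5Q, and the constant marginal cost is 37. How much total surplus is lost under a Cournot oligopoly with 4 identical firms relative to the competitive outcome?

DWL = 392.498

Under competition P = MC = 37, so Q = (258.5 − 37)/2.5 = 88.6.
With 4 symmetric Cournot firms, each firm's FOC gives 258.5 − 12.5q = 37, so q = 17.72, Q = 4·17.72 = 70.88, and P = 81.3.
DWL is the triangle between Q = 70.88 and Q = 88.6: ½·(88.6 − 70.88)·(81.3 − 37) = 392.498.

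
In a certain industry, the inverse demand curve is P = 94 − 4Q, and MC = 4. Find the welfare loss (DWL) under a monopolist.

Perfect competition: P = MC = 4, so 94 − 4Q = 4 and Q = 22.5.
A monopolist chooses Q where MR = MC. MR = 94 − 8Q; setting this equal to 4 gives Q = 11.25 and P = 49.
DWL is the triangle between Q = 11.25 and Q = 22.5: ½·(22.5 − 11.25)·(49 − 4) = 253.125.

DWL = 253.125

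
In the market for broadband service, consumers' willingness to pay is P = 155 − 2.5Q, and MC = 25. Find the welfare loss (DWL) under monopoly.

Competitive firms price at marginal cost: P = 25, giving Q = 52.
Monopoly sets MR = MC: 155 − 5Q = 25 ⇒ Q = 26, P = 155 − 2.5·26 = 90.
DWL is the triangle between Q = 26 and Q = 52: ½·(52 − 26)·(90 − 25) = 845.

DWL = 845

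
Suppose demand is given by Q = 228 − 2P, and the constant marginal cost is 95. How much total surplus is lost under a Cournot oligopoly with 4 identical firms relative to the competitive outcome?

DWL = 14.44

Inverting demand: P = 114 − 0.5Q.
Under competition P = MC = 95, so Q = (114 − 95)/0.5 = 38.
Cournot with 4 identical firms: the symmetric best-response condition is 114 − 2.5q = 95. Each firm produces q = 7.6, total output Q = 30.4, price P = 98.8.
DWL is the triangle between Q = 30.4 and Q = 38: ½·(38 − 30.4)·(98.8 − 95) = 14.44.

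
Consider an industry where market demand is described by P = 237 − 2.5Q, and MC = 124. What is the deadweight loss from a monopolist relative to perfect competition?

DWL = 638.45

Under competition P = MC = 124, so Q = (237 − 124)/2.5 = 45.2.
The monopolist equates marginal revenue to marginal cost: 237 − 5Q = 124, so Q = 22.6. From demand, P = 180.5.
DWL is the triangle between Q = 22.6 and Q = 45.2: ½·(45.2 − 22.6)·(180.5 − 124) = 638.45.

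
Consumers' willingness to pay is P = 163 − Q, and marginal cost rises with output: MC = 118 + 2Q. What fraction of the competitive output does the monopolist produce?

The monopolist equates marginal revenue to marginal cost: 163 − 2Q = 118 + 2Q, so Q = 11.25. From demand, P = 151.75.
Under competition P = MC: 163 − Q = 118 + 2Q ⇒ Q = 15, P = 148.
Ratio Q_m/Q_c = 11.25/15 = 0.75.

Q_m/Q_c = 0.75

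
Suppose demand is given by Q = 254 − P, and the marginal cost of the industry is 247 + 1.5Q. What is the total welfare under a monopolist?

TS = 9

Inverting demand: P = 254 − Q.
A monopolist chooses Q where MR = MC. MR = 254 − 2Q; setting this equal to 247 + 1.5Q gives Q = 2 and P = 252.
CS = ½·(254 − 252)·2 = 2; PS = (252·2 − 247·2 − ½·1.5·2²) = 7; TS = 9.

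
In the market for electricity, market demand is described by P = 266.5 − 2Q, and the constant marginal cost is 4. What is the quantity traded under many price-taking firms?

Q = 131.25

Perfect competition: P = MC = 4, so 266.5 − 2Q = 4 and Q = 131.25.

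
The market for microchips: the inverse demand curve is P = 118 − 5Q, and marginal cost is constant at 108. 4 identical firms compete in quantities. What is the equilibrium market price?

P = 110

With 4 symmetric Cournot firms, each firm's FOC gives 118 − 25q = 108, so q = 0.4, Q = 4·0.4 = 1.6, and P = 110.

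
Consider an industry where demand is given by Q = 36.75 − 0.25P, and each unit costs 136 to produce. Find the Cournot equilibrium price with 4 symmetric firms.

P = 138.2

Inverting demand: P = 147 − 4Q.
With 4 symmetric Cournot firms, each firm's FOC gives 147 − 20q = 136, so q = 0.55, Q = 4·0.55 = 2.2, and P = 138.2.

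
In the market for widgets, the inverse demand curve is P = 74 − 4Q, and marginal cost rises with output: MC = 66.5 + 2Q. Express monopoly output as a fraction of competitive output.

Q_m/Q_c = 0.6

A monopolist chooses Q where MR = MC. MR = 74 − 8Q; setting this equal to 66.5 + 2Q gives Q = 0.75 and P = 71.
Competitive equilibrium sets price equal to marginal cost: 74 − 4Q = 66.5 + 2Q, so Q = 1.25 and P = 69.
Ratio Q_m/Q_c = 0.75/1.25 = 0.6.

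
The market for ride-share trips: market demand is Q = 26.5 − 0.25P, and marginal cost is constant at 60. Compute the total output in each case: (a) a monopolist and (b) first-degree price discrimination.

Monopoly: Q = 5.75; Perfect PD: Q = 11.5

Inverting demand: P = 106 − 4Q.
A monopolist chooses Q where MR = MC. MR = 106 − 8Q; setting this equal to 60 gives Q = 5.75 and P = 83.
Under first-degree price discrimination the firm charges each unit its demand price and produces up to where P = MC, i.e. Q = 11.5. Consumer surplus is zero; producer surplus equals total surplus.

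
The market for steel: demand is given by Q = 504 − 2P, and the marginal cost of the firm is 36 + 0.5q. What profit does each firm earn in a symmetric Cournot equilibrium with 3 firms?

π_i = 5598.72

Inverting demand: P = 252 − 0.5Q.
With 3 symmetric Cournot firms, each firm's FOC gives 252 − 2q = 36 + 0.5q, so q = 86.4, Q = 3·86.4 = 259.2, and P = 122.4.
Each firm's profit = 122.4·86.4 − (36·86.4 + ½·0.5·86.4²) = 5598.72.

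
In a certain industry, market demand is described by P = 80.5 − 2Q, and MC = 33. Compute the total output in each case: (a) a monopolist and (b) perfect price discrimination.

Monopoly sets MR = MC: 80.5 − 4Q = 33 ⇒ Q = 11.875, P = 80.5 − 2·11.875 = 56.75.
A perfectly discriminating monopolist sells every unit with P(Q) ≥ MC(Q), so output equals the competitive quantity Q = 23.75. Each buyer pays their reservation price, so CS = 0 and the firm captures all surplus.

Monopoly: Q = 11.875; Perfect PD: Q = 23.75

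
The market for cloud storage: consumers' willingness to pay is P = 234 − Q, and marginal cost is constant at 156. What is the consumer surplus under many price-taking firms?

Perfect competition: P = MC = 156, so 234 − Q = 156 and Q = 78.
CS = ½·(234 − 156)·78 = 3042.

CS = 3042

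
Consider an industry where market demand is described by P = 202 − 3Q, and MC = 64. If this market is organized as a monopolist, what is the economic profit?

Profit = 1587

Monopoly sets MR = MC: 202 − 6Q = 64 ⇒ Q = 23, P = 202 − 3·23 = 133.
Profit = (133 − 64)·23 = 1587.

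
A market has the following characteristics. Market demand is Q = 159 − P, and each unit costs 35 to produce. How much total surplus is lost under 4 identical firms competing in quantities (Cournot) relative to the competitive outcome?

Inverting demand: P = 159 − Q.
Competitive firms price at marginal cost: P = 35, giving Q = 124.
Cournot with 4 identical firms: the symmetric best-response condition is 159 − 5q = 35. Each firm produces q = 24.8, total output Q = 99.2, price P = 59.8.
DWL is the triangle between Q = 99.2 and Q = 124: ½·(124 − 99.2)·(59.8 − 35) = 307.52.

DWL = 307.52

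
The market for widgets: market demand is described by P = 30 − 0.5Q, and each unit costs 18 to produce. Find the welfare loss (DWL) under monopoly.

DWL = 36

Under competition P = MC = 18, so Q = (30 − 18)/0.5 = 24.
The monopolist equates marginal revenue to marginal cost: 30 − Q = 18, so Q = 12. From demand, P = 24.
DWL is the triangle between Q = 12 and Q = 24: ½·(24 − 12)·(24 − 18) = 36.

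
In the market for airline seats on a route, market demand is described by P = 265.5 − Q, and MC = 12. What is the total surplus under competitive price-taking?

Perfect competition: P = MC = 12, so 265.5 − Q = 12 and Q = 253.5.
CS = ½·(265.5 − 12)·253.5 = 32131.125; PS = (12 − 12)·253.5 = 0; TS = 32131.125.

TS = 32131.125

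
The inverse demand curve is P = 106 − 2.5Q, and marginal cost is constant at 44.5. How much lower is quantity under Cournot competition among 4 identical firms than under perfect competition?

Under competition P = MC = 44.5, so Q = (106 − 44.5)/2.5 = 24.6.
Cournot with 4 identical firms: the symmetric best-response condition is 106 − 12.5q = 44.5. Each firm produces q = 4.92, total output Q = 19.68, price P = 56.8.
Change in quantity: 19.68 − 24.6 = −4.92.

Q falls by 4.92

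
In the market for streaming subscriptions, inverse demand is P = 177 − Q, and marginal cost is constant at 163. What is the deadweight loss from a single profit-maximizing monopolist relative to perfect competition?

Under competition P = MC = 163, so Q = (177 − 163)/1 = 14.
A monopolist chooses Q where MR = MC. MR = 177 − 2Q; setting this equal to 163 gives Q = 7 and P = 170.
DWL is the triangle between Q = 7 and Q = 14: ½·(14 − 7)·(170 − 163) = 24.5.

DWL = 24.5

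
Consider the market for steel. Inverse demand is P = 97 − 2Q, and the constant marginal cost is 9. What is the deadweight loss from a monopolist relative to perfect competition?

DWL = 484

Perfect competition: P = MC = 9, so 97 − 2Q = 9 and Q = 44.
Monopoly sets MR = MC: 97 − 4Q = 9 ⇒ Q = 22, P = 97 − 2·22 = 53.
DWL is the triangle between Q = 22 and Q = 44: ½·(44 − 22)·(53 − 9) = 484.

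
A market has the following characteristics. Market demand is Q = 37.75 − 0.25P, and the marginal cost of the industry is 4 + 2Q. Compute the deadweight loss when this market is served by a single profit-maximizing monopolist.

Inverting demand: P = 151 − 4Q.
Under competition P = MC: 151 − 4Q = 4 + 2Q ⇒ Q = 24.5, P = 53.
The monopolist equates marginal revenue to marginal cost: 151 − 8Q = 4 + 2Q, so Q = 14.7. From demand, P = 92.2.
CS = ½·(151 − 53)·24.5 = 1200.5; PS = (53·24.5 − 4·24.5 − ½·2·24.5²) = 600.25; TS = 1800.75.
CS = ½·(151 − 92.2)·14.7 = 432.18; PS = (92.2·14.7 − 4·14.7 − ½·2·14.7²) = 1080.45; TS = 1512.63.
DWL = 1800.75 − 1512.63 = 288.12.

DWL = 288.12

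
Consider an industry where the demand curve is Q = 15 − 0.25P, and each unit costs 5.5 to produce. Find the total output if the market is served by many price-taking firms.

Inverting demand: P = 60 − 4Q.
Competitive firms price at marginal cost: P = 5.5, giving Q = 13.625.

Q = 13.625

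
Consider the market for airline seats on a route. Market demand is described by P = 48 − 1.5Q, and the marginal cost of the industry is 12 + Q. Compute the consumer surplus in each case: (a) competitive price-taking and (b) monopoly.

Competition: CS = 155.52; Monopoly: CS = 60.75

Under competition P = MC: 48 − 1.5Q = 12 + Q ⇒ Q = 14.4, P = 26.4.
CS = ½·(48 − 26.4)·14.4 = 155.52.
Monopoly sets MR = MC: 48 − 3Q = 12 + Q ⇒ Q = 9, P = 48 − 1.5·9 = 34.5.
CS = ½·(48 − 34.5)·9 = 60.75.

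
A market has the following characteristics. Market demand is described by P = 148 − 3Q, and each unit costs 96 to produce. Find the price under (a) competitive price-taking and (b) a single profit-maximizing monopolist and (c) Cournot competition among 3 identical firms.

Competition: P = 96; Monopoly: P = 122; Cournot: P = 109

Competitive firms price at marginal cost: P = 96, giving Q = 52/3.
The monopolist equates marginal revenue to marginal cost: 148 − 6Q = 96, so Q = 26/3. From demand, P = 122.
With 3 symmetric Cournot firms, each firm's FOC gives 148 − 12q = 96, so q = 13/3, Q = 3·13/3 = 13, and P = 109.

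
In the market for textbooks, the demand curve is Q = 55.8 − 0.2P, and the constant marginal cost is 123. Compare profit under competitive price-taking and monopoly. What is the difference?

Inverting demand: P = 279 − 5Q.
Under competition P = MC = 123, so Q = (279 − 123)/5 = 31.2.
Profit = (123 − 123)·31.2 = 0.
Monopoly sets MR = MC: 279 − 10Q = 123 ⇒ Q = 15.6, P = 279 − 5·15.6 = 201.
Profit = (201 − 123)·15.6 = 1216.8.
Change in profit: 1216.8 − 0 = 1216.8.

Profit rises by 1216.8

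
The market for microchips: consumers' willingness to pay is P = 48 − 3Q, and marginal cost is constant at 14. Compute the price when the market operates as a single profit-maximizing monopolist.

The monopolist equates marginal revenue to marginal cost: 48 − 6Q = 14, so Q = 17/3. From demand, P = 31.

P = 31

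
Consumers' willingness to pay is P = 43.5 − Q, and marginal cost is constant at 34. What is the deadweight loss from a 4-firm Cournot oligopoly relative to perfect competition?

DWL = 1.805

Perfect competition: P = MC = 34, so 43.5 − Q = 34 and Q = 9.5.
Cournot with 4 identical firms: the symmetric best-response condition is 43.5 − 5q = 34. Each firm produces q = 1.9, total output Q = 7.6, price P = 35.9.
DWL is the triangle between Q = 7.6 and Q = 9.5: ½·(9.5 − 7.6)·(35.9 − 34) = 1.805.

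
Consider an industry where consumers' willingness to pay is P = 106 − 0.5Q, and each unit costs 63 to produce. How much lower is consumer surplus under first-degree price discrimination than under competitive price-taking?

CS falls by 1849

Perfect competition: P = MC = 63, so 106 − 0.5Q = 63 and Q = 86.
CS = ½·(106 − 63)·86 = 1849.
A perfectly discriminating monopolist sells every unit with P(Q) ≥ MC(Q), so output equals the competitive quantity Q = 86. Each buyer pays their reservation price, so CS = 0 and the firm captures all surplus.
CS = 0.
Change in consumer surplus: 0 − 1849 = −1849.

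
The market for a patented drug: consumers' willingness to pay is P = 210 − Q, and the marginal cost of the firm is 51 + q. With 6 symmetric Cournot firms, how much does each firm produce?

q_i = 19.875

Cournot with 6 identical firms: the symmetric best-response condition is 210 − 7q = 51 + q. Each firm produces q = 19.875, total output Q = 119.25, price P = 90.75.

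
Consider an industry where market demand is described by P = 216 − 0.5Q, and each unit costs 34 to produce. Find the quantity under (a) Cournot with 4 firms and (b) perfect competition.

In a 4-firm Cournot equilibrium, symmetry and the first-order condition give q = (216 − 34)/(2.5) = 72.8. So Q = 291.2 and P = 70.4.
Competitive firms price at marginal cost: P = 34, giving Q = 364.

Cournot: Q = 291.2; Competition: Q = 364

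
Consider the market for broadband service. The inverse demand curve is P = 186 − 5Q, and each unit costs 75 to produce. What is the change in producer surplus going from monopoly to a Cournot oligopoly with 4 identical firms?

A monopolist chooses Q where MR = MC. MR = 186 − 10Q; setting this equal to 75 gives Q = 11.1 and P = 130.5.
PS = (130.5 − 75)·11.1 = 616.05.
Cournot with 4 identical firms: the symmetric best-response condition is 186 − 25q = 75. Each firm produces q = 4.44, total output Q = 17.76, price P = 97.2.
PS = (97.2 − 75)·17.76 = 394.272.
Change in producer surplus: 394.272 − 616.05 = −221.778.

PS falls by 221.778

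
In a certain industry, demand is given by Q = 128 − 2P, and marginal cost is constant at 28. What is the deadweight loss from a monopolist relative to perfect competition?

DWL = 324

Inverting demand: P = 64 − 0.5Q.
Perfect competition: P = MC = 28, so 64 − 0.5Q = 28 and Q = 72.
The monopolist equates marginal revenue to marginal cost: 64 − Q = 28, so Q = 36. From demand, P = 46.
DWL is the triangle between Q = 36 and Q = 72: ½·(72 − 36)·(46 − 28) = 324.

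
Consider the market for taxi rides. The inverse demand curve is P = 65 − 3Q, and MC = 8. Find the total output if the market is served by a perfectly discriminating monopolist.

Q = 19

A perfectly discriminating monopolist sells every unit with P(Q) ≥ MC(Q), so output equals the competitive quantity Q = 19. Each buyer pays their reservation price, so CS = 0 and the firm captures all surplus.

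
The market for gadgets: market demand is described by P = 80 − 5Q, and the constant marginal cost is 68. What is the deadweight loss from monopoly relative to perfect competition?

Under competition P = MC = 68, so Q = (80 − 68)/5 = 2.4.
Monopoly sets MR = MC: 80 − 10Q = 68 ⇒ Q = 1.2, P = 80 − 5·1.2 = 74.
DWL is the triangle between Q = 1.2 and Q = 2.4: ½·(2.4 − 1.2)·(74 − 68) = 3.6.

DWL = 3.6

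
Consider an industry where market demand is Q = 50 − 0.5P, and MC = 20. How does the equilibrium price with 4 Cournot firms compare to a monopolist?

Inverting demand: P = 100 − 2Q.
With 4 symmetric Cournot firms, each firm's FOC gives 100 − 10q = 20, so q = 8, Q = 4·8 = 32, and P = 36.
Monopoly sets MR = MC: 100 − 4Q = 20 ⇒ Q = 20, P = 100 − 2·20 = 60.

Cournot: P = 36; Monopoly: P = 60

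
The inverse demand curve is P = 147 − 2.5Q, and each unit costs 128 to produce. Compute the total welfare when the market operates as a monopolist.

TS = 54.15

Monopoly sets MR = MC: 147 − 5Q = 128 ⇒ Q = 3.8, P = 147 − 2.5·3.8 = 137.5.
CS = ½·(147 − 137.5)·3.8 = 18.05; PS = (137.5 − 128)·3.8 = 36.1; TS = 54.15.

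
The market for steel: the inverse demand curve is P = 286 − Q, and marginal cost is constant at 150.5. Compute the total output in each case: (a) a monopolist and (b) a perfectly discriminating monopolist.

A monopolist chooses Q where MR = MC. MR = 286 − 2Q; setting this equal to 150.5 gives Q = 67.75 and P = 218.25.
A perfectly discriminating monopolist sells every unit with P(Q) ≥ MC(Q), so output equals the competitive quantity Q = 135.5. Each buyer pays their reservation price, so CS = 0 and the firm captures all surplus.

Monopoly: Q = 67.75; Perfect PD: Q = 135.5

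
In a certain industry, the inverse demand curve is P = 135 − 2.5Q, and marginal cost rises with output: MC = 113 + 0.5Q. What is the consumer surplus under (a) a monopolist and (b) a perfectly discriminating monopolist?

Monopoly: CS = 20; Perfect PD: CS = 0

The monopolist equates marginal revenue to marginal cost: 135 − 5Q = 113 + 0.5Q, so Q = 4. From demand, P = 125.
CS = ½·(135 − 125)·4 = 20.
A perfectly discriminating monopolist sells every unit with P(Q) ≥ MC(Q), so output equals the competitive quantity Q = 22/3. Each buyer pays their reservation price, so CS = 0 and the firm captures all surplus.
CS = 0.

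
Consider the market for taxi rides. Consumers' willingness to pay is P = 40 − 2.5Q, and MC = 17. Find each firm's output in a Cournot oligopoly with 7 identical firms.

With 7 symmetric Cournot firms, each firm's FOC gives 40 − 20q = 17, so q = 1.15, Q = 7·1.15 = 8.05, and P = 19.875.

q_i = 1.15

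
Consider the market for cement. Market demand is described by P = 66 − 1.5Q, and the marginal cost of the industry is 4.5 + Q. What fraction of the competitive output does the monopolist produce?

Q_m/Q_c = 0.625

The monopolist equates marginal revenue to marginal cost: 66 − 3Q = 4.5 + Q, so Q = 15.375. From demand, P = 687/16.
Competitive equilibrium sets price equal to marginal cost: 66 − 1.5Q = 4.5 + Q, so Q = 24.6 and P = 29.1.
Ratio Q_m/Q_c = 15.375/24.6 = 0.625.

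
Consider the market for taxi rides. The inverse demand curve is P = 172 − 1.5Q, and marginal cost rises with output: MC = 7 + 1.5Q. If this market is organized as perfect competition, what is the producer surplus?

PS = 2268.75

Competitive equilibrium sets price equal to marginal cost: 172 − 1.5Q = 7 + 1.5Q, so Q = 55 and P = 89.5.
PS = P·Q − VC(Q) = 89.5·55 − (7·55 + ½·1.5·55²) = 2268.75.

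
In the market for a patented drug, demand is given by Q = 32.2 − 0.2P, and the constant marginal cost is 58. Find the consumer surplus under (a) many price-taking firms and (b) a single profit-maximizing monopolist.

Competition: CS = 1060.9; Monopoly: CS = 265.225

Inverting demand: P = 161 − 5Q.
Competitive firms price at marginal cost: P = 58, giving Q = 20.6.
CS = ½·(161 − 58)·20.6 = 1060.9.
The monopolist equates marginal revenue to marginal cost: 161 − 10Q = 58, so Q = 10.3. From demand, P = 109.5.
CS = ½·(161 − 109.5)·10.3 = 265.225.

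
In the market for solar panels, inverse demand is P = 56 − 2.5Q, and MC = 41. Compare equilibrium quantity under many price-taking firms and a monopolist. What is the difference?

Equilibrium quantity falls by 3

Perfect competition: P = MC = 41, so 56 − 2.5Q = 41 and Q = 6.
Monopoly sets MR = MC: 56 − 5Q = 41 ⇒ Q = 3, P = 56 − 2.5·3 = 48.5.
Change in equilibrium quantity: 3 − 6 = −3.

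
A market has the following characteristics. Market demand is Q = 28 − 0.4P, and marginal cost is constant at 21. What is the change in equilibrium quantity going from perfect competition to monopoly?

Q falls by 9.8

Inverting demand: P = 70 − 2.5Q.
Perfect competition: P = MC = 21, so 70 − 2.5Q = 21 and Q = 19.6.
Monopoly sets MR = MC: 70 − 5Q = 21 ⇒ Q = 9.8, P = 70 − 2.5·9.8 = 45.5.
Change in equilibrium quantity: 9.8 − 19.6 = −9.8.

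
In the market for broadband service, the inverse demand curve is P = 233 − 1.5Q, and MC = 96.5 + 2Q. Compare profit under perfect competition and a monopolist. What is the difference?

Under competition P = MC: 233 − 1.5Q = 96.5 + 2Q ⇒ Q = 39, P = 174.5.
Profit = 174.5·39 − (96.5·39 + ½·2·39²) = 1521.
The monopolist equates marginal revenue to marginal cost: 233 − 3Q = 96.5 + 2Q, so Q = 27.3. From demand, P = 192.05.
Profit = 192.05·27.3 − (96.5·27.3 + ½·2·27.3²) = 1863.225.
Change in profit: 1863.225 − 1521 = 342.225.

π rises by 342.225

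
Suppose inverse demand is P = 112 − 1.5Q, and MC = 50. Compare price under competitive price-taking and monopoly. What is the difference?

Under competition P = MC = 50, so Q = (112 − 50)/1.5 = 124/3.
Monopoly sets MR = MC: 112 − 3Q = 50 ⇒ Q = 62/3, P = 112 − 1.5·62/3 = 81.
Change in price: 81 − 50 = 31.

Price rises by 31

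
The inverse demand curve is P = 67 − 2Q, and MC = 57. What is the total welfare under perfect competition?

Perfect competition: P = MC = 57, so 67 − 2Q = 57 and Q = 5.
CS = ½·(67 − 57)·5 = 25; PS = (57 − 57)·5 = 0; TS = 25.

TS = 25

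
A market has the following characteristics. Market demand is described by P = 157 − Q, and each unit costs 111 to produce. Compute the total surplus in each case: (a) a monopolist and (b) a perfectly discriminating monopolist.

Monopoly: TS = 793.5; Perfect PD: TS = 1058

A monopolist chooses Q where MR = MC. MR = 157 − 2Q; setting this equal to 111 gives Q = 23 and P = 134.
CS = ½·(157 − 134)·23 = 264.5; PS = (134 − 111)·23 = 529; TS = 793.5.
With perfect price discrimination, output is the efficient level Q = 46 (where demand meets MC), but every buyer pays their willingness to pay: CS = 0 and PS = total surplus.
TS = 1058 (equal to competitive TS).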